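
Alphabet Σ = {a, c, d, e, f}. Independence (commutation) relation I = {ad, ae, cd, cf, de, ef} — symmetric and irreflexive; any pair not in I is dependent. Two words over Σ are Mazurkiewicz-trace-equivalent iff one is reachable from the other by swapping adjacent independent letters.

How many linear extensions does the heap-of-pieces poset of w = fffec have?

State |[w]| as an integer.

10

drop 0:f onto floor
drop 1:f onto {0:f}
drop 2:f onto {1:f}
drop 3:e onto floor
drop 4:c onto {3:e}
ground layer = {0:f, 3:e}
drop-orders for the pieces not yet dropped (sum over which currently-grounded one goes next):
  1 to go: {2} 1  {4} 1
  2 to go: {1,2} 1  {2,4} 2  {3,4} 1
  3 to go: {0,1,2} 1  {1,2,4} 3  {2,3,4} 3
  if 0:f drops first: 6 orders
  if 3:e drops first: 4 orders
heap linearizations: 10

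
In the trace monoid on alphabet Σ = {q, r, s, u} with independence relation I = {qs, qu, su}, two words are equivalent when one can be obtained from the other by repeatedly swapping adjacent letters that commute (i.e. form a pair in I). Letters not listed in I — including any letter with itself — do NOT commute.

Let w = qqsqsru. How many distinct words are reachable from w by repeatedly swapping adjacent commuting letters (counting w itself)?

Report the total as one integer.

10

#0=q has no predecessor
#1=q depends on [0:q]
#2=s has no predecessor
#3=q depends on [1:q]
#4=s depends on [2:s]
#5=r depends on [3:q, 4:s]
#6=u depends on [5:r]
sources: [0:q, 2:s]
N(rest) = Σ N(rest − s) over sources s of rest; N(one piece) = 1:
  size 1 → [6]=1
  size 2 → [5,6]=1
  size 3 → [3,5,6]=1  [4,5,6]=1
  size 4 → [1,3,5,6]=1  [2,4,5,6]=1  [3,4,5,6]=2
  size 5 → [0,1,3,5,6]=1  [1,3,4,5,6]=3  [2,3,4,5,6]=3
  first=0(q) contributes 6
  first=2(s) contributes 4
|[w]| = 10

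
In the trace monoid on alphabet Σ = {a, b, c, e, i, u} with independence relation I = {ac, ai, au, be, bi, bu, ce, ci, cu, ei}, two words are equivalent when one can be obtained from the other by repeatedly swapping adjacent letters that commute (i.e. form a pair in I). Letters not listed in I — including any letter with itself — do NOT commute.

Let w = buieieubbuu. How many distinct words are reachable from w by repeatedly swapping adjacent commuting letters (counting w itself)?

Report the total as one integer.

piece 0:b — minimal
piece 1:u — minimal
piece 2:i rests on {1:u}
piece 3:e rests on {1:u}
piece 4:i rests on {2:i}
piece 5:e rests on {3:e}
piece 6:u rests on {4:i, 5:e}
piece 7:b rests on {0:b}
piece 8:b rests on {7:b}
piece 9:u rests on {6:u}
piece 10:u rests on {9:u}
minimal pieces: {0:b, 1:u}
ways to finish when only these pieces remain (= sum over removing one remaining piece with nothing left below it):
  1 left: {8}→1  {10}→1
  2 left: {7,8}→1  {8,10}→2  {9,10}→1
  3 left: {0,7,8}→1  {6,9,10}→1  {7,8,10}→3  {8,9,10}→3
  4 left: {0,7,8,10}→4  {4,6,9,10}→1  {5,6,9,10}→1  {6,8,9,10}→4  {7,8,9,10}→6
  5 left: {0,7,8,9,10}→10  {2,4,6,9,10}→1  {3,5,6,9,10}→1  {4,5,6,9,10}→2  {4,6,8,9,10}→5  {5,6,8,9,10}→5  {6,7,8,9,10}→10
  6 left: {0,6,7,8,9,10}→20  {2,4,5,6,9,10}→3  {2,4,6,8,9,10}→6  {3,4,5,6,9,10}→3  {3,5,6,8,9,10}→6  {4,5,6,8,9,10}→12  {4,6,7,8,9,10}→15  {5,6,7,8,9,10}→15
  7 left: {0,4,6,7,8,9,10}→35  {0,5,6,7,8,9,10}→35  {2,3,4,5,6,9,10}→6  {2,4,5,6,8,9,10}→21  {2,4,6,7,8,9,10}→21  {3,4,5,6,8,9,10}→21  {3,5,6,7,8,9,10}→21  {4,5,6,7,8,9,10}→42
  8 left: {0,2,4,6,7,8,9,10}→56  {0,3,5,6,7,8,9,10}→56  {0,4,5,6,7,8,9,10}→112  {1,2,3,4,5,6,9,10}→6  {2,3,4,5,6,8,9,10}→48  {2,4,5,6,7,8,9,10}→84  {3,4,5,6,7,8,9,10}→84
  9 left: {0,2,4,5,6,7,8,9,10}→252  {0,3,4,5,6,7,8,9,10}→252  {1,2,3,4,5,6,8,9,10}→54  {2,3,4,5,6,7,8,9,10}→216
  placing 0:b first → 270 extensions
  placing 1:u first → 720 extensions
total linear extensions = 990

990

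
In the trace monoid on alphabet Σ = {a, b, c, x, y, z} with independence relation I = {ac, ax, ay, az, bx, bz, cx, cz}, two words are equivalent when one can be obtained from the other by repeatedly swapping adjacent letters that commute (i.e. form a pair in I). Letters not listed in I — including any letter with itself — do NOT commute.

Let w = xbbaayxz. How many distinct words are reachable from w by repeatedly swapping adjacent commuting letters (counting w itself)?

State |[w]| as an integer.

#0=x has no predecessor
#1=b has no predecessor
#2=b depends on [1:b]
#3=a depends on [2:b]
#4=a depends on [3:a]
#5=y depends on [0:x, 2:b]
#6=x depends on [5:y]
#7=z depends on [6:x]
sources: [0:x, 1:b]
N(rest) = Σ N(rest − s) over sources s of rest; N(one piece) = 1:
  size 1 → [4]=1  [7]=1
  size 2 → [3,4]=1  [4,7]=2  [6,7]=1
  size 3 → [3,4,7]=3  [4,6,7]=3  [5,6,7]=1
  size 4 → [0,5,6,7]=1  [3,4,6,7]=6  [4,5,6,7]=4
  size 5 → [0,4,5,6,7]=5  [3,4,5,6,7]=10
  size 6 → [0,3,4,5,6,7]=15  [2,3,4,5,6,7]=10
  first=0(x) contributes 10
  first=1(b) contributes 25
|[w]| = 35

35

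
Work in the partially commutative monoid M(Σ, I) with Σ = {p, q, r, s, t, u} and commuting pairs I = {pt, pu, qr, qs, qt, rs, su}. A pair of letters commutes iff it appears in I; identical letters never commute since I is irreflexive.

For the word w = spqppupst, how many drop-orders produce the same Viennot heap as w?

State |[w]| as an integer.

5

piece 0:s — minimal
piece 1:p rests on {0:s}
piece 2:q rests on {1:p}
piece 3:p rests on {2:q}
piece 4:p rests on {3:p}
piece 5:u rests on {2:q}
piece 6:p rests on {4:p}
piece 7:s rests on {6:p}
piece 8:t rests on {5:u, 7:s}
minimal pieces: {0:s}
ways to finish when only these pieces remain (= sum over removing one remaining piece with nothing left below it):
  1 left: {8}→1
  2 left: {5,8}→1  {7,8}→1
  3 left: {5,7,8}→2  {6,7,8}→1
  4 left: {4,6,7,8}→1  {5,6,7,8}→3
  5 left: {3,4,6,7,8}→1  {4,5,6,7,8}→4
  6 left: {3,4,5,6,7,8}→5
  7 left: {2,3,4,5,6,7,8}→5
  placing 0:s first → 5 extensions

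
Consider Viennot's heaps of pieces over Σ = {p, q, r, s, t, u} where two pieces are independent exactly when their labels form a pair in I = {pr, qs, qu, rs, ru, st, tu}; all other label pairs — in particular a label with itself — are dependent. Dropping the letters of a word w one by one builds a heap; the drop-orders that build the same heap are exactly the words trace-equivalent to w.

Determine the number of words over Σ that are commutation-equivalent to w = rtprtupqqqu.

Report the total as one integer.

#0=r has no predecessor
#1=t depends on [0:r]
#2=p depends on [1:t]
#3=r depends on [1:t]
#4=t depends on [2:p, 3:r]
#5=u depends on [2:p]
#6=p depends on [4:t, 5:u]
#7=q depends on [6:p]
#8=q depends on [7:q]
#9=q depends on [8:q]
#10=u depends on [6:p]
sources: [0:r]
N(rest) = Σ N(rest − s) over sources s of rest; N(one piece) = 1:
  size 1 → [9]=1  [10]=1
  size 2 → [8,9]=1  [9,10]=2
  size 3 → [7,8,9]=1  [8,9,10]=3
  size 4 → [7,8,9,10]=4
  size 5 → [6,7,8,9,10]=4
  size 6 → [4,6,7,8,9,10]=4  [5,6,7,8,9,10]=4
  size 7 → [3,4,6,7,8,9,10]=4  [4,5,6,7,8,9,10]=8
  size 8 → [2,4,5,6,7,8,9,10]=8  [3,4,5,6,7,8,9,10]=12
  size 9 → [2,3,4,5,6,7,8,9,10]=20
  first=0(r) contributes 20

20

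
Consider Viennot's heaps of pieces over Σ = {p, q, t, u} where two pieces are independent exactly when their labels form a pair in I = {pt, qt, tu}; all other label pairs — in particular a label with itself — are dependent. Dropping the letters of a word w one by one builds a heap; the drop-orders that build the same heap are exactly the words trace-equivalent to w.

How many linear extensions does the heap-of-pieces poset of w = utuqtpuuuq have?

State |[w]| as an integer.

drop 0:u onto floor
drop 1:t onto floor
drop 2:u onto {0:u}
drop 3:q onto {2:u}
drop 4:t onto {1:t}
drop 5:p onto {3:q}
drop 6:u onto {5:p}
drop 7:u onto {6:u}
drop 8:u onto {7:u}
drop 9:q onto {8:u}
ground layer = {0:u, 1:t}
drop-orders for the pieces not yet dropped (sum over which currently-grounded one goes next):
  1 to go: {4} 1  {9} 1
  2 to go: {1,4} 1  {4,9} 2  {8,9} 1
  3 to go: {1,4,9} 3  {4,8,9} 3  {7,8,9} 1
  4 to go: {1,4,8,9} 6  {4,7,8,9} 4  {6,7,8,9} 1
  5 to go: {1,4,7,8,9} 10  {4,6,7,8,9} 5  {5,6,7,8,9} 1
  6 to go: {1,4,6,7,8,9} 15  {3,5,6,7,8,9} 1  {4,5,6,7,8,9} 6
  7 to go: {1,4,5,6,7,8,9} 21  {2,3,5,6,7,8,9} 1  {3,4,5,6,7,8,9} 7
  8 to go: {0,2,3,5,6,7,8,9} 1  {1,3,4,5,6,7,8,9} 28  {2,3,4,5,6,7,8,9} 8
  if 0:u drops first: 36 orders
  if 1:t drops first: 9 orders
heap linearizations: 45

45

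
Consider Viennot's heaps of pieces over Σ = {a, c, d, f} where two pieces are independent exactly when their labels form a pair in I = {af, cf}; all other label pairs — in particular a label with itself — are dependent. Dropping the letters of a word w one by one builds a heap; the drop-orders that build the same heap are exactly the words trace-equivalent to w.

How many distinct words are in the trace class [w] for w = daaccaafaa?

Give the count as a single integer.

9

piece 0:d — minimal
piece 1:a rests on {0:d}
piece 2:a rests on {1:a}
piece 3:c rests on {2:a}
piece 4:c rests on {3:c}
piece 5:a rests on {4:c}
piece 6:a rests on {5:a}
piece 7:f rests on {0:d}
piece 8:a rests on {6:a}
piece 9:a rests on {8:a}
minimal pieces: {0:d}
ways to finish when only these pieces remain (= sum over removing one remaining piece with nothing left below it):
  1 left: {7}→1  {9}→1
  2 left: {7,9}→2  {8,9}→1
  3 left: {6,8,9}→1  {7,8,9}→3
  4 left: {5,6,8,9}→1  {6,7,8,9}→4
  5 left: {4,5,6,8,9}→1  {5,6,7,8,9}→5
  6 left: {3,4,5,6,8,9}→1  {4,5,6,7,8,9}→6
  7 left: {2,3,4,5,6,8,9}→1  {3,4,5,6,7,8,9}→7
  8 left: {1,2,3,4,5,6,8,9}→1  {2,3,4,5,6,7,8,9}→8
  placing 0:d first → 9 extensions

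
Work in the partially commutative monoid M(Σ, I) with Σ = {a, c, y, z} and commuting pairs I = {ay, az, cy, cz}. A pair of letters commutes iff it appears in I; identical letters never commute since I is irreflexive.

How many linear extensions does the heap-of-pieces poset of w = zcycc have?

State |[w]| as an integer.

drop 0:z onto floor
drop 1:c onto floor
drop 2:y onto {0:z}
drop 3:c onto {1:c}
drop 4:c onto {3:c}
ground layer = {0:z, 1:c}
drop-orders for the pieces not yet dropped (sum over which currently-grounded one goes next):
  1 to go: {2} 1  {4} 1
  2 to go: {0,2} 1  {2,4} 2  {3,4} 1
  3 to go: {0,2,4} 3  {1,3,4} 1  {2,3,4} 3
  if 0:z drops first: 4 orders
  if 1:c drops first: 6 orders
heap linearizations: 10

10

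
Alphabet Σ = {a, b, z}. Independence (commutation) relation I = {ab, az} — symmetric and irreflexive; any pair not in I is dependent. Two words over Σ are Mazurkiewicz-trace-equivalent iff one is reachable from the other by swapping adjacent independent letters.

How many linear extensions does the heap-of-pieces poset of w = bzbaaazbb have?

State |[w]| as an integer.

drop 0:b onto floor
drop 1:z onto {0:b}
drop 2:b onto {1:z}
drop 3:a onto floor
drop 4:a onto {3:a}
drop 5:a onto {4:a}
drop 6:z onto {2:b}
drop 7:b onto {6:z}
drop 8:b onto {7:b}
ground layer = {0:b, 3:a}
drop-orders for the pieces not yet dropped (sum over which currently-grounded one goes next):
  1 to go: {5} 1  {8} 1
  2 to go: {4,5} 1  {5,8} 2  {7,8} 1
  3 to go: {3,4,5} 1  {4,5,8} 3  {5,7,8} 3  {6,7,8} 1
  4 to go: {2,6,7,8} 1  {3,4,5,8} 4  {4,5,7,8} 6  {5,6,7,8} 4
  5 to go: {1,2,6,7,8} 1  {2,5,6,7,8} 5  {3,4,5,7,8} 10  {4,5,6,7,8} 10
  6 to go: {0,1,2,6,7,8} 1  {1,2,5,6,7,8} 6  {2,4,5,6,7,8} 15  {3,4,5,6,7,8} 20
  7 to go: {0,1,2,5,6,7,8} 7  {1,2,4,5,6,7,8} 21  {2,3,4,5,6,7,8} 35
  if 0:b drops first: 56 orders
  if 3:a drops first: 28 orders
heap linearizations: 84

84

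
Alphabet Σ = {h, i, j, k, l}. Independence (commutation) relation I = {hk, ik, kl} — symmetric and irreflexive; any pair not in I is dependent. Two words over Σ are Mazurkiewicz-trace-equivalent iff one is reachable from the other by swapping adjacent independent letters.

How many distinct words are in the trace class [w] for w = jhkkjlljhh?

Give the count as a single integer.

3

#0=j has no predecessor
#1=h depends on [0:j]
#2=k depends on [0:j]
#3=k depends on [2:k]
#4=j depends on [1:h, 3:k]
#5=l depends on [4:j]
#6=l depends on [5:l]
#7=j depends on [6:l]
#8=h depends on [7:j]
#9=h depends on [8:h]
sources: [0:j]
N(rest) = Σ N(rest − s) over sources s of rest; N(one piece) = 1:
  size 1 → [9]=1
  size 2 → [8,9]=1
  size 3 → [7,8,9]=1
  size 4 → [6,7,8,9]=1
  size 5 → [5,6,7,8,9]=1
  size 6 → [4,5,6,7,8,9]=1
  size 7 → [1,4,5,6,7,8,9]=1  [3,4,5,6,7,8,9]=1
  size 8 → [1,3,4,5,6,7,8,9]=2  [2,3,4,5,6,7,8,9]=1
  first=0(j) contributes 3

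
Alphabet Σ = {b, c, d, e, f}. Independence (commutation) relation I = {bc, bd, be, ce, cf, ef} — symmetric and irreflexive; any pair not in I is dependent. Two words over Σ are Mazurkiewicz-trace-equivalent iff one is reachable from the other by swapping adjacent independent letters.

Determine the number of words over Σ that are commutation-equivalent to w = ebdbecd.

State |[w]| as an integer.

#0=e has no predecessor
#1=b has no predecessor
#2=d depends on [0:e]
#3=b depends on [1:b]
#4=e depends on [2:d]
#5=c depends on [2:d]
#6=d depends on [4:e, 5:c]
sources: [0:e, 1:b]
N(rest) = Σ N(rest − s) over sources s of rest; N(one piece) = 1:
  size 1 → [3]=1  [6]=1
  size 2 → [1,3]=1  [3,6]=2  [4,6]=1  [5,6]=1
  size 3 → [1,3,6]=3  [3,4,6]=3  [3,5,6]=3  [4,5,6]=2
  size 4 → [1,3,4,6]=6  [1,3,5,6]=6  [2,4,5,6]=2  [3,4,5,6]=8
  size 5 → [0,2,4,5,6]=2  [1,3,4,5,6]=20  [2,3,4,5,6]=10
  first=0(e) contributes 30
  first=1(b) contributes 12
|[w]| = 42

42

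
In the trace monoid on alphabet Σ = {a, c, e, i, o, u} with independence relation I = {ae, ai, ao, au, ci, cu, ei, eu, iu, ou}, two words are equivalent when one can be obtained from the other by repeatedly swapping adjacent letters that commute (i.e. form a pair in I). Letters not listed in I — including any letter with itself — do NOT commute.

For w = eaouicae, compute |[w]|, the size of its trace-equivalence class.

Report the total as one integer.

#0=e has no predecessor
#1=a has no predecessor
#2=o depends on [0:e]
#3=u has no predecessor
#4=i depends on [2:o]
#5=c depends on [1:a, 2:o]
#6=a depends on [5:c]
#7=e depends on [5:c]
sources: [0:e, 1:a, 3:u]
N(rest) = Σ N(rest − s) over sources s of rest; N(one piece) = 1:
  size 1 → [3]=1  [4]=1  [6]=1  [7]=1
  size 2 → [3,4]=2  [3,6]=2  [3,7]=2  [4,6]=2  [4,7]=2  [6,7]=2
  size 3 → [3,4,6]=6  [3,4,7]=6  [3,6,7]=6  [4,6,7]=6  [5,6,7]=2
  size 4 → [1,5,6,7]=2  [3,4,6,7]=24  [3,5,6,7]=8  [4,5,6,7]=8
  size 5 → [1,3,5,6,7]=10  [1,4,5,6,7]=10  [2,4,5,6,7]=8  [3,4,5,6,7]=40
  size 6 → [0,2,4,5,6,7]=8  [1,2,4,5,6,7]=18  [1,3,4,5,6,7]=60  [2,3,4,5,6,7]=48
  first=0(e) contributes 126
  first=1(a) contributes 56
  first=3(u) contributes 26
|[w]| = 208

208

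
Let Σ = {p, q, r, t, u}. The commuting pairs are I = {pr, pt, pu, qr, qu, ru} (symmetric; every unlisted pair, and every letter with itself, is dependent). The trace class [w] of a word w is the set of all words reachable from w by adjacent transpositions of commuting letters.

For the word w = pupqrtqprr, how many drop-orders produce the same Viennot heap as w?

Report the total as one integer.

drop 0:p onto floor
drop 1:u onto floor
drop 2:p onto {0:p}
drop 3:q onto {2:p}
drop 4:r onto floor
drop 5:t onto {1:u, 3:q, 4:r}
drop 6:q onto {5:t}
drop 7:p onto {6:q}
drop 8:r onto {5:t}
drop 9:r onto {8:r}
ground layer = {0:p, 1:u, 4:r}
drop-orders for the pieces not yet dropped (sum over which currently-grounded one goes next):
  1 to go: {7} 1  {9} 1
  2 to go: {6,7} 1  {7,9} 2  {8,9} 1
  3 to go: {6,7,9} 3  {7,8,9} 3
  4 to go: {6,7,8,9} 6
  5 to go: {5,6,7,8,9} 6
  6 to go: {1,5,6,7,8,9} 6  {3,5,6,7,8,9} 6  {4,5,6,7,8,9} 6
  7 to go: {1,3,5,6,7,8,9} 12  {1,4,5,6,7,8,9} 12  {2,3,5,6,7,8,9} 6  {3,4,5,6,7,8,9} 12
  8 to go: {0,2,3,5,6,7,8,9} 6  {1,2,3,5,6,7,8,9} 18  {1,3,4,5,6,7,8,9} 36  {2,3,4,5,6,7,8,9} 18
  if 0:p drops first: 72 orders
  if 1:u drops first: 24 orders
  if 4:r drops first: 24 orders
heap linearizations: 120

120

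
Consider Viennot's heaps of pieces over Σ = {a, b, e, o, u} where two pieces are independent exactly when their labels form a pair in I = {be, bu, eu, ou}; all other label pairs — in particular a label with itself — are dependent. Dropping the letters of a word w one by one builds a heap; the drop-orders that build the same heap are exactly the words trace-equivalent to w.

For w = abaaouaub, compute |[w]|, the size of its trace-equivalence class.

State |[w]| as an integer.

0(a) covers ∅
1(b) covers 0:a
2(a) covers 1:b
3(a) covers 2:a
4(o) covers 3:a
5(u) covers 3:a
6(a) covers 4:o, 5:u
7(u) covers 6:a
8(b) covers 6:a
floor of heap: 0:a
completions by unplaced set U, small U first (add the entries for U minus each lowest piece of U):
  |U|=1: {7}:1  {8}:1
  |U|=2: {7,8}:2
  |U|=3: {6,7,8}:2
  |U|=4: {4,6,7,8}:2  {5,6,7,8}:2
  |U|=5: {4,5,6,7,8}:4
  |U|=6: {3,4,5,6,7,8}:4
  |U|=7: {2,3,4,5,6,7,8}:4
  start at 0(a): 4

4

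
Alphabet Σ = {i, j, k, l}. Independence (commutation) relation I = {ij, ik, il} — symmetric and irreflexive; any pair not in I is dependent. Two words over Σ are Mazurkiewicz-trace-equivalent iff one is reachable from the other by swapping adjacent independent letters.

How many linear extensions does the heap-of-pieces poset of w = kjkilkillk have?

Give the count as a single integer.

#0=k has no predecessor
#1=j depends on [0:k]
#2=k depends on [1:j]
#3=i has no predecessor
#4=l depends on [2:k]
#5=k depends on [4:l]
#6=i depends on [3:i]
#7=l depends on [5:k]
#8=l depends on [7:l]
#9=k depends on [8:l]
sources: [0:k, 3:i]
N(rest) = Σ N(rest − s) over sources s of rest; N(one piece) = 1:
  size 1 → [6]=1  [9]=1
  size 2 → [3,6]=1  [6,9]=2  [8,9]=1
  size 3 → [3,6,9]=3  [6,8,9]=3  [7,8,9]=1
  size 4 → [3,6,8,9]=6  [5,7,8,9]=1  [6,7,8,9]=4
  size 5 → [3,6,7,8,9]=10  [4,5,7,8,9]=1  [5,6,7,8,9]=5
  size 6 → [2,4,5,7,8,9]=1  [3,5,6,7,8,9]=15  [4,5,6,7,8,9]=6
  size 7 → [1,2,4,5,7,8,9]=1  [2,4,5,6,7,8,9]=7  [3,4,5,6,7,8,9]=21
  size 8 → [0,1,2,4,5,7,8,9]=1  [1,2,4,5,6,7,8,9]=8  [2,3,4,5,6,7,8,9]=28
  first=0(k) contributes 36
  first=3(i) contributes 9
|[w]| = 45

45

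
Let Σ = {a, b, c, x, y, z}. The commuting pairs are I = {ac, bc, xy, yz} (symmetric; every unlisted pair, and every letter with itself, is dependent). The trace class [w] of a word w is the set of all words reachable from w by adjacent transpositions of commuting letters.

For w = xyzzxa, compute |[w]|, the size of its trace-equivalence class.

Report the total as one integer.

piece 0:x — minimal
piece 1:y — minimal
piece 2:z rests on {0:x}
piece 3:z rests on {2:z}
piece 4:x rests on {3:z}
piece 5:a rests on {1:y, 4:x}
minimal pieces: {0:x, 1:y}
ways to finish when only these pieces remain (= sum over removing one remaining piece with nothing left below it):
  1 left: {5}→1
  2 left: {1,5}→1  {4,5}→1
  3 left: {1,4,5}→2  {3,4,5}→1
  4 left: {1,3,4,5}→3  {2,3,4,5}→1
  placing 0:x first → 4 extensions
  placing 1:y first → 1 extensions
total linear extensions = 5

5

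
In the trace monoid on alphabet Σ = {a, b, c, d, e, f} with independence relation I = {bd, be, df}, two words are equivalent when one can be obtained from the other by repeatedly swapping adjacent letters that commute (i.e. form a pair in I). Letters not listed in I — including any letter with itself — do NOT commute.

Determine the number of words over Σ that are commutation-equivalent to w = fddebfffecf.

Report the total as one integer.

piece 0:f — minimal
piece 1:d — minimal
piece 2:d rests on {1:d}
piece 3:e rests on {0:f, 2:d}
piece 4:b rests on {0:f}
piece 5:f rests on {3:e, 4:b}
piece 6:f rests on {5:f}
piece 7:f rests on {6:f}
piece 8:e rests on {7:f}
piece 9:c rests on {8:e}
piece 10:f rests on {9:c}
minimal pieces: {0:f, 1:d}
ways to finish when only these pieces remain (= sum over removing one remaining piece with nothing left below it):
  1 left: {10}→1
  2 left: {9,10}→1
  3 left: {8,9,10}→1
  4 left: {7,8,9,10}→1
  5 left: {6,7,8,9,10}→1
  6 left: {5,6,7,8,9,10}→1
  7 left: {3,5,6,7,8,9,10}→1  {4,5,6,7,8,9,10}→1
  8 left: {2,3,5,6,7,8,9,10}→1  {3,4,5,6,7,8,9,10}→2
  9 left: {0,3,4,5,6,7,8,9,10}→2  {1,2,3,5,6,7,8,9,10}→1  {2,3,4,5,6,7,8,9,10}→3
  placing 0:f first → 4 extensions
  placing 1:d first → 5 extensions
total linear extensions = 9

9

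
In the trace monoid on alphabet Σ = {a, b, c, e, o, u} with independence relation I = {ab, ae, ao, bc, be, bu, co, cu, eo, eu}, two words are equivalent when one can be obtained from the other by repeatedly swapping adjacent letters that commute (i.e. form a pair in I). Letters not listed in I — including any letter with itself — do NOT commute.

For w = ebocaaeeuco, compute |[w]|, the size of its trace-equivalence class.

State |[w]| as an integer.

801

0(e) covers ∅
1(b) covers ∅
2(o) covers 1:b
3(c) covers 0:e
4(a) covers 3:c
5(a) covers 4:a
6(e) covers 3:c
7(e) covers 6:e
8(u) covers 2:o, 5:a
9(c) covers 5:a, 7:e
10(o) covers 8:u
floor of heap: 0:e, 1:b
completions by unplaced set U, small U first (add the entries for U minus each lowest piece of U):
  |U|=1: {9}:1  {10}:1
  |U|=2: {7,9}:1  {8,10}:1  {9,10}:2
  |U|=3: {2,8,10}:1  {6,7,9}:1  {7,9,10}:3  {8,9,10}:3
  |U|=4: {1,2,8,10}:1  {2,8,9,10}:4  {5,8,9,10}:3  {6,7,9,10}:4  {7,8,9,10}:6
  |U|=5: {1,2,8,9,10}:5  {2,5,8,9,10}:7  {2,7,8,9,10}:10  {4,5,8,9,10}:3  {5,7,8,9,10}:9  {6,7,8,9,10}:10
  |U|=6: {1,2,5,8,9,10}:12  {1,2,7,8,9,10}:15  {2,4,5,8,9,10}:10  {2,5,7,8,9,10}:26  {2,6,7,8,9,10}:20  {4,5,7,8,9,10}:12  {5,6,7,8,9,10}:19
  |U|=7: {1,2,4,5,8,9,10}:22  {1,2,5,7,8,9,10}:53  {1,2,6,7,8,9,10}:35  {2,4,5,7,8,9,10}:48  {2,5,6,7,8,9,10}:65  {4,5,6,7,8,9,10}:31
  |U|=8: {1,2,4,5,7,8,9,10}:123  {1,2,5,6,7,8,9,10}:153  {2,4,5,6,7,8,9,10}:144  {3,4,5,6,7,8,9,10}:31
  |U|=9: {0,3,4,5,6,7,8,9,10}:31  {1,2,4,5,6,7,8,9,10}:420  {2,3,4,5,6,7,8,9,10}:175
  start at 0(e): 595
  start at 1(b): 206
sum over floor = 801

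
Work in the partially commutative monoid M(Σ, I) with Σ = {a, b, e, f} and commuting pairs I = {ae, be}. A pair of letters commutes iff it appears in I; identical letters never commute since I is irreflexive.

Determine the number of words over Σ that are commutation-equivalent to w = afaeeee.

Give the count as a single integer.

5

0(a) covers ∅
1(f) covers 0:a
2(a) covers 1:f
3(e) covers 1:f
4(e) covers 3:e
5(e) covers 4:e
6(e) covers 5:e
floor of heap: 0:a
completions by unplaced set U, small U first (add the entries for U minus each lowest piece of U):
  |U|=1: {2}:1  {6}:1
  |U|=2: {2,6}:2  {5,6}:1
  |U|=3: {2,5,6}:3  {4,5,6}:1
  |U|=4: {2,4,5,6}:4  {3,4,5,6}:1
  |U|=5: {2,3,4,5,6}:5
  start at 0(a): 5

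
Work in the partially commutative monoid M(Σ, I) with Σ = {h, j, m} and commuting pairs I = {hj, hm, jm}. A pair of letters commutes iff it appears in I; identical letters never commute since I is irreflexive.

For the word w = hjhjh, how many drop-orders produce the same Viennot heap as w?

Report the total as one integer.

10

#0=h has no predecessor
#1=j has no predecessor
#2=h depends on [0:h]
#3=j depends on [1:j]
#4=h depends on [2:h]
sources: [0:h, 1:j]
N(rest) = Σ N(rest − s) over sources s of rest; N(one piece) = 1:
  size 1 → [3]=1  [4]=1
  size 2 → [1,3]=1  [2,4]=1  [3,4]=2
  size 3 → [0,2,4]=1  [1,3,4]=3  [2,3,4]=3
  first=0(h) contributes 6
  first=1(j) contributes 4
|[w]| = 10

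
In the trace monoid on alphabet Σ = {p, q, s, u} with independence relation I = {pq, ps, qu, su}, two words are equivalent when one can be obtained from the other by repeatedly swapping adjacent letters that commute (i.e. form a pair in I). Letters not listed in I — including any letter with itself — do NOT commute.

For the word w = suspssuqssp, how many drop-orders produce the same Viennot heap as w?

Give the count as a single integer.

330

piece 0:s — minimal
piece 1:u — minimal
piece 2:s rests on {0:s}
piece 3:p rests on {1:u}
piece 4:s rests on {2:s}
piece 5:s rests on {4:s}
piece 6:u rests on {3:p}
piece 7:q rests on {5:s}
piece 8:s rests on {7:q}
piece 9:s rests on {8:s}
piece 10:p rests on {6:u}
minimal pieces: {0:s, 1:u}
ways to finish when only these pieces remain (= sum over removing one remaining piece with nothing left below it):
  1 left: {9}→1  {10}→1
  2 left: {6,10}→1  {8,9}→1  {9,10}→2
  3 left: {3,6,10}→1  {6,9,10}→3  {7,8,9}→1  {8,9,10}→3
  4 left: {1,3,6,10}→1  {3,6,9,10}→4  {5,7,8,9}→1  {6,8,9,10}→6  {7,8,9,10}→4
  5 left: {1,3,6,9,10}→5  {3,6,8,9,10}→10  {4,5,7,8,9}→1  {5,7,8,9,10}→5  {6,7,8,9,10}→10
  6 left: {1,3,6,8,9,10}→15  {2,4,5,7,8,9}→1  {3,6,7,8,9,10}→20  {4,5,7,8,9,10}→6  {5,6,7,8,9,10}→15
  7 left: {0,2,4,5,7,8,9}→1  {1,3,6,7,8,9,10}→35  {2,4,5,7,8,9,10}→7  {3,5,6,7,8,9,10}→35  {4,5,6,7,8,9,10}→21
  8 left: {0,2,4,5,7,8,9,10}→8  {1,3,5,6,7,8,9,10}→70  {2,4,5,6,7,8,9,10}→28  {3,4,5,6,7,8,9,10}→56
  9 left: {0,2,4,5,6,7,8,9,10}→36  {1,3,4,5,6,7,8,9,10}→126  {2,3,4,5,6,7,8,9,10}→84
  placing 0:s first → 210 extensions
  placing 1:u first → 120 extensions
total linear extensions = 330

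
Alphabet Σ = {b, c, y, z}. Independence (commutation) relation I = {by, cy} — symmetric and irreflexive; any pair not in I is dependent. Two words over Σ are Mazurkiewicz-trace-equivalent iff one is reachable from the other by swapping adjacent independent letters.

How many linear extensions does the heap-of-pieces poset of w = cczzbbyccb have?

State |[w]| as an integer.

6

drop 0:c onto floor
drop 1:c onto {0:c}
drop 2:z onto {1:c}
drop 3:z onto {2:z}
drop 4:b onto {3:z}
drop 5:b onto {4:b}
drop 6:y onto {3:z}
drop 7:c onto {5:b}
drop 8:c onto {7:c}
drop 9:b onto {8:c}
ground layer = {0:c}
drop-orders for the pieces not yet dropped (sum over which currently-grounded one goes next):
  1 to go: {6} 1  {9} 1
  2 to go: {6,9} 2  {8,9} 1
  3 to go: {6,8,9} 3  {7,8,9} 1
  4 to go: {5,7,8,9} 1  {6,7,8,9} 4
  5 to go: {4,5,7,8,9} 1  {5,6,7,8,9} 5
  6 to go: {4,5,6,7,8,9} 6
  7 to go: {3,4,5,6,7,8,9} 6
  8 to go: {2,3,4,5,6,7,8,9} 6
  if 0:c drops first: 6 orders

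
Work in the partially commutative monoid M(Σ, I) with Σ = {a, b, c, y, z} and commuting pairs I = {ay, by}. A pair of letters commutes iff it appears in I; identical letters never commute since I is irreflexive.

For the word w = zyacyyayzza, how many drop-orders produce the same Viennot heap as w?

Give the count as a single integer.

8

piece 0:z — minimal
piece 1:y rests on {0:z}
piece 2:a rests on {0:z}
piece 3:c rests on {1:y, 2:a}
piece 4:y rests on {3:c}
piece 5:y rests on {4:y}
piece 6:a rests on {3:c}
piece 7:y rests on {5:y}
piece 8:z rests on {6:a, 7:y}
piece 9:z rests on {8:z}
piece 10:a rests on {9:z}
minimal pieces: {0:z}
ways to finish when only these pieces remain (= sum over removing one remaining piece with nothing left below it):
  1 left: {10}→1
  2 left: {9,10}→1
  3 left: {8,9,10}→1
  4 left: {6,8,9,10}→1  {7,8,9,10}→1
  5 left: {5,7,8,9,10}→1  {6,7,8,9,10}→2
  6 left: {4,5,7,8,9,10}→1  {5,6,7,8,9,10}→3
  7 left: {4,5,6,7,8,9,10}→4
  8 left: {3,4,5,6,7,8,9,10}→4
  9 left: {1,3,4,5,6,7,8,9,10}→4  {2,3,4,5,6,7,8,9,10}→4
  placing 0:z first → 8 extensions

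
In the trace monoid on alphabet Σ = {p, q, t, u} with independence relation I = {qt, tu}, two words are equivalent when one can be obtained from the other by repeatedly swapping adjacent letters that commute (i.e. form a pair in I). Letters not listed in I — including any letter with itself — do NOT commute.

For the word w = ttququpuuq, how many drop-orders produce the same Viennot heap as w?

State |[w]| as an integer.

15

#0=t has no predecessor
#1=t depends on [0:t]
#2=q has no predecessor
#3=u depends on [2:q]
#4=q depends on [3:u]
#5=u depends on [4:q]
#6=p depends on [1:t, 5:u]
#7=u depends on [6:p]
#8=u depends on [7:u]
#9=q depends on [8:u]
sources: [0:t, 2:q]
N(rest) = Σ N(rest − s) over sources s of rest; N(one piece) = 1:
  size 1 → [9]=1
  size 2 → [8,9]=1
  size 3 → [7,8,9]=1
  size 4 → [6,7,8,9]=1
  size 5 → [1,6,7,8,9]=1  [5,6,7,8,9]=1
  size 6 → [0,1,6,7,8,9]=1  [1,5,6,7,8,9]=2  [4,5,6,7,8,9]=1
  size 7 → [0,1,5,6,7,8,9]=3  [1,4,5,6,7,8,9]=3  [3,4,5,6,7,8,9]=1
  size 8 → [0,1,4,5,6,7,8,9]=6  [1,3,4,5,6,7,8,9]=4  [2,3,4,5,6,7,8,9]=1
  first=0(t) contributes 5
  first=2(q) contributes 10
|[w]| = 15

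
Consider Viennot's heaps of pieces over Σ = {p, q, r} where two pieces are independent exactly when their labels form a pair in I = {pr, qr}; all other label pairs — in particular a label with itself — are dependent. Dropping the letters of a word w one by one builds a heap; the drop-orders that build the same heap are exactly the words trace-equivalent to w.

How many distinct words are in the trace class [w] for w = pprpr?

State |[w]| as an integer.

10

0(p) covers ∅
1(p) covers 0:p
2(r) covers ∅
3(p) covers 1:p
4(r) covers 2:r
floor of heap: 0:p, 2:r
completions by unplaced set U, small U first (add the entries for U minus each lowest piece of U):
  |U|=1: {3}:1  {4}:1
  |U|=2: {1,3}:1  {2,4}:1  {3,4}:2
  |U|=3: {0,1,3}:1  {1,3,4}:3  {2,3,4}:3
  start at 0(p): 6
  start at 2(r): 4
sum over floor = 10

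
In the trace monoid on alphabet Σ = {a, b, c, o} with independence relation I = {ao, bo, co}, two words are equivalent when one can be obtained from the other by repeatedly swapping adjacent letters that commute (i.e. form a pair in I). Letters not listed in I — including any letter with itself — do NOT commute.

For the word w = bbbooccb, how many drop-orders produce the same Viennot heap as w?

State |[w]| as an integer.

28

#0=b has no predecessor
#1=b depends on [0:b]
#2=b depends on [1:b]
#3=o has no predecessor
#4=o depends on [3:o]
#5=c depends on [2:b]
#6=c depends on [5:c]
#7=b depends on [6:c]
sources: [0:b, 3:o]
N(rest) = Σ N(rest − s) over sources s of rest; N(one piece) = 1:
  size 1 → [4]=1  [7]=1
  size 2 → [3,4]=1  [4,7]=2  [6,7]=1
  size 3 → [3,4,7]=3  [4,6,7]=3  [5,6,7]=1
  size 4 → [2,5,6,7]=1  [3,4,6,7]=6  [4,5,6,7]=4
  size 5 → [1,2,5,6,7]=1  [2,4,5,6,7]=5  [3,4,5,6,7]=10
  size 6 → [0,1,2,5,6,7]=1  [1,2,4,5,6,7]=6  [2,3,4,5,6,7]=15
  first=0(b) contributes 21
  first=3(o) contributes 7
|[w]| = 28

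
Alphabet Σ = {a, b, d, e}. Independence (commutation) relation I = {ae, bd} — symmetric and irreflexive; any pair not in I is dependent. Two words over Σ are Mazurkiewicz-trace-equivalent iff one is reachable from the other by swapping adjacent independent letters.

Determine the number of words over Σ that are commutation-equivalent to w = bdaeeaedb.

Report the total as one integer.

40

0(b) covers ∅
1(d) covers ∅
2(a) covers 0:b, 1:d
3(e) covers 0:b, 1:d
4(e) covers 3:e
5(a) covers 2:a
6(e) covers 4:e
7(d) covers 5:a, 6:e
8(b) covers 5:a, 6:e
floor of heap: 0:b, 1:d
completions by unplaced set U, small U first (add the entries for U minus each lowest piece of U):
  |U|=1: {7}:1  {8}:1
  |U|=2: {7,8}:2
  |U|=3: {5,7,8}:2  {6,7,8}:2
  |U|=4: {2,5,7,8}:2  {4,6,7,8}:2  {5,6,7,8}:4
  |U|=5: {2,5,6,7,8}:6  {3,4,6,7,8}:2  {4,5,6,7,8}:6
  |U|=6: {2,4,5,6,7,8}:12  {3,4,5,6,7,8}:8
  |U|=7: {2,3,4,5,6,7,8}:20
  start at 0(b): 20
  start at 1(d): 20
sum over floor = 40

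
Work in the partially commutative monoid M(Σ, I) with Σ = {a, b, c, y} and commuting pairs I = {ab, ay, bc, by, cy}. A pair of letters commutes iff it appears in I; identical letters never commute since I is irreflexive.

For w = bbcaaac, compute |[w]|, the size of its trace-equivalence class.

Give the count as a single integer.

0(b) covers ∅
1(b) covers 0:b
2(c) covers ∅
3(a) covers 2:c
4(a) covers 3:a
5(a) covers 4:a
6(c) covers 5:a
floor of heap: 0:b, 2:c
completions by unplaced set U, small U first (add the entries for U minus each lowest piece of U):
  |U|=1: {1}:1  {6}:1
  |U|=2: {0,1}:1  {1,6}:2  {5,6}:1
  |U|=3: {0,1,6}:3  {1,5,6}:3  {4,5,6}:1
  |U|=4: {0,1,5,6}:6  {1,4,5,6}:4  {3,4,5,6}:1
  |U|=5: {0,1,4,5,6}:10  {1,3,4,5,6}:5  {2,3,4,5,6}:1
  start at 0(b): 6
  start at 2(c): 15
sum over floor = 21

21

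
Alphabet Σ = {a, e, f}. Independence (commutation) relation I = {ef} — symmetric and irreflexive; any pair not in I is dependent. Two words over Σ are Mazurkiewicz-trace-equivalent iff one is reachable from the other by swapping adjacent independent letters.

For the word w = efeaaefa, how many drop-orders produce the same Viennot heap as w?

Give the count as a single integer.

6

#0=e has no predecessor
#1=f has no predecessor
#2=e depends on [0:e]
#3=a depends on [1:f, 2:e]
#4=a depends on [3:a]
#5=e depends on [4:a]
#6=f depends on [4:a]
#7=a depends on [5:e, 6:f]
sources: [0:e, 1:f]
N(rest) = Σ N(rest − s) over sources s of rest; N(one piece) = 1:
  size 1 → [7]=1
  size 2 → [5,7]=1  [6,7]=1
  size 3 → [5,6,7]=2
  size 4 → [4,5,6,7]=2
  size 5 → [3,4,5,6,7]=2
  size 6 → [1,3,4,5,6,7]=2  [2,3,4,5,6,7]=2
  first=0(e) contributes 4
  first=1(f) contributes 2
|[w]| = 6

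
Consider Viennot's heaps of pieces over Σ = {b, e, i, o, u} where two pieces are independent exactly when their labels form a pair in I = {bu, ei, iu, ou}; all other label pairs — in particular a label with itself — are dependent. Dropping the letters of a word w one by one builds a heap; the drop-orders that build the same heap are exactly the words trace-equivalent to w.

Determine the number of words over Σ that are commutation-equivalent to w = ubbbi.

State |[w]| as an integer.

piece 0:u — minimal
piece 1:b — minimal
piece 2:b rests on {1:b}
piece 3:b rests on {2:b}
piece 4:i rests on {3:b}
minimal pieces: {0:u, 1:b}
ways to finish when only these pieces remain (= sum over removing one remaining piece with nothing left below it):
  1 left: {0}→1  {4}→1
  2 left: {0,4}→2  {3,4}→1
  3 left: {0,3,4}→3  {2,3,4}→1
  placing 0:u first → 1 extensions
  placing 1:b first → 4 extensions
total linear extensions = 5

5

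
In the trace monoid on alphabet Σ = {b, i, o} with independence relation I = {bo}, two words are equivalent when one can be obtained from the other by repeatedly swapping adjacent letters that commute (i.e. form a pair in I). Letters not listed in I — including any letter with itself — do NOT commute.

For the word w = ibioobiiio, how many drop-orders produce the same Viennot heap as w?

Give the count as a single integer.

3

#0=i has no predecessor
#1=b depends on [0:i]
#2=i depends on [1:b]
#3=o depends on [2:i]
#4=o depends on [3:o]
#5=b depends on [2:i]
#6=i depends on [4:o, 5:b]
#7=i depends on [6:i]
#8=i depends on [7:i]
#9=o depends on [8:i]
sources: [0:i]
N(rest) = Σ N(rest − s) over sources s of rest; N(one piece) = 1:
  size 1 → [9]=1
  size 2 → [8,9]=1
  size 3 → [7,8,9]=1
  size 4 → [6,7,8,9]=1
  size 5 → [4,6,7,8,9]=1  [5,6,7,8,9]=1
  size 6 → [3,4,6,7,8,9]=1  [4,5,6,7,8,9]=2
  size 7 → [3,4,5,6,7,8,9]=3
  size 8 → [2,3,4,5,6,7,8,9]=3
  first=0(i) contributes 3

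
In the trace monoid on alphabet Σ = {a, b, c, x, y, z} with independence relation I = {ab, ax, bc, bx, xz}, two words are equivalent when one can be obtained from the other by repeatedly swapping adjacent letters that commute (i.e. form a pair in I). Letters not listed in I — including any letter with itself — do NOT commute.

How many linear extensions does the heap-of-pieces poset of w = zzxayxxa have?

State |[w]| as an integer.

0(z) covers ∅
1(z) covers 0:z
2(x) covers ∅
3(a) covers 1:z
4(y) covers 2:x, 3:a
5(x) covers 4:y
6(x) covers 5:x
7(a) covers 4:y
floor of heap: 0:z, 2:x
completions by unplaced set U, small U first (add the entries for U minus each lowest piece of U):
  |U|=1: {6}:1  {7}:1
  |U|=2: {5,6}:1  {6,7}:2
  |U|=3: {5,6,7}:3
  |U|=4: {4,5,6,7}:3
  |U|=5: {2,4,5,6,7}:3  {3,4,5,6,7}:3
  |U|=6: {1,3,4,5,6,7}:3  {2,3,4,5,6,7}:6
  start at 0(z): 9
  start at 2(x): 3
sum over floor = 12

12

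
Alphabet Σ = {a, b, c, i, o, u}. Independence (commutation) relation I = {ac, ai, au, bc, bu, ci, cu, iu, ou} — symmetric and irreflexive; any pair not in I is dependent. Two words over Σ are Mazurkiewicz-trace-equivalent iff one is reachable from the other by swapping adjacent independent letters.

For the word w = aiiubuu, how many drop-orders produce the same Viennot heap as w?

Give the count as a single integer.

105

drop 0:a onto floor
drop 1:i onto floor
drop 2:i onto {1:i}
drop 3:u onto floor
drop 4:b onto {0:a, 2:i}
drop 5:u onto {3:u}
drop 6:u onto {5:u}
ground layer = {0:a, 1:i, 3:u}
drop-orders for the pieces not yet dropped (sum over which currently-grounded one goes next):
  1 to go: {4} 1  {6} 1
  2 to go: {0,4} 1  {2,4} 1  {4,6} 2  {5,6} 1
  3 to go: {0,2,4} 2  {0,4,6} 3  {1,2,4} 1  {2,4,6} 3  {3,5,6} 1  {4,5,6} 3
  4 to go: {0,1,2,4} 3  {0,2,4,6} 8  {0,4,5,6} 6  {1,2,4,6} 4  {2,4,5,6} 6  {3,4,5,6} 4
  5 to go: {0,1,2,4,6} 15  {0,2,4,5,6} 20  {0,3,4,5,6} 10  {1,2,4,5,6} 10  {2,3,4,5,6} 10
  if 0:a drops first: 20 orders
  if 1:i drops first: 40 orders
  if 3:u drops first: 45 orders
heap linearizations: 105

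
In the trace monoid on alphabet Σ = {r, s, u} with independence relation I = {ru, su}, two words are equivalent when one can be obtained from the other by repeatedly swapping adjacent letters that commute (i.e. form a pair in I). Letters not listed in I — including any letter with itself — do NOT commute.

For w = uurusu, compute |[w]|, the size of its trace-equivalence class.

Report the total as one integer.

#0=u has no predecessor
#1=u depends on [0:u]
#2=r has no predecessor
#3=u depends on [1:u]
#4=s depends on [2:r]
#5=u depends on [3:u]
sources: [0:u, 2:r]
N(rest) = Σ N(rest − s) over sources s of rest; N(one piece) = 1:
  size 1 → [4]=1  [5]=1
  size 2 → [2,4]=1  [3,5]=1  [4,5]=2
  size 3 → [1,3,5]=1  [2,4,5]=3  [3,4,5]=3
  size 4 → [0,1,3,5]=1  [1,3,4,5]=4  [2,3,4,5]=6
  first=0(u) contributes 10
  first=2(r) contributes 5
|[w]| = 15

15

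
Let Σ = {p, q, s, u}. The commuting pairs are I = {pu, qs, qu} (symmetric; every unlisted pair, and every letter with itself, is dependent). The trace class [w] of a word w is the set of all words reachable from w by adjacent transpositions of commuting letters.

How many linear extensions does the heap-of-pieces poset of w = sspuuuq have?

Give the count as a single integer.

10

#0=s has no predecessor
#1=s depends on [0:s]
#2=p depends on [1:s]
#3=u depends on [1:s]
#4=u depends on [3:u]
#5=u depends on [4:u]
#6=q depends on [2:p]
sources: [0:s]
N(rest) = Σ N(rest − s) over sources s of rest; N(one piece) = 1:
  size 1 → [5]=1  [6]=1
  size 2 → [2,6]=1  [4,5]=1  [5,6]=2
  size 3 → [2,5,6]=3  [3,4,5]=1  [4,5,6]=3
  size 4 → [2,4,5,6]=6  [3,4,5,6]=4
  size 5 → [2,3,4,5,6]=10
  first=0(s) contributes 10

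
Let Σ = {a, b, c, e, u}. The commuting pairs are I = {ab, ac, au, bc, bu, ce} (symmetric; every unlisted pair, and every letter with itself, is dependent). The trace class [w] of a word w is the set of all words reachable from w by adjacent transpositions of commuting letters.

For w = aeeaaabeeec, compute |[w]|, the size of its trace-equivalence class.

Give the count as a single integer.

#0=a has no predecessor
#1=e depends on [0:a]
#2=e depends on [1:e]
#3=a depends on [2:e]
#4=a depends on [3:a]
#5=a depends on [4:a]
#6=b depends on [2:e]
#7=e depends on [5:a, 6:b]
#8=e depends on [7:e]
#9=e depends on [8:e]
#10=c has no predecessor
sources: [0:a, 10:c]
N(rest) = Σ N(rest − s) over sources s of rest; N(one piece) = 1:
  size 1 → [9]=1  [10]=1
  size 2 → [8,9]=1  [9,10]=2
  size 3 → [7,8,9]=1  [8,9,10]=3
  size 4 → [5,7,8,9]=1  [6,7,8,9]=1  [7,8,9,10]=4
  size 5 → [4,5,7,8,9]=1  [5,6,7,8,9]=2  [5,7,8,9,10]=5  [6,7,8,9,10]=5
  size 6 → [3,4,5,7,8,9]=1  [4,5,6,7,8,9]=3  [4,5,7,8,9,10]=6  [5,6,7,8,9,10]=12
  size 7 → [3,4,5,6,7,8,9]=4  [3,4,5,7,8,9,10]=7  [4,5,6,7,8,9,10]=21
  size 8 → [2,3,4,5,6,7,8,9]=4  [3,4,5,6,7,8,9,10]=32
  size 9 → [1,2,3,4,5,6,7,8,9]=4  [2,3,4,5,6,7,8,9,10]=36
  first=0(a) contributes 40
  first=10(c) contributes 4
|[w]| = 44

44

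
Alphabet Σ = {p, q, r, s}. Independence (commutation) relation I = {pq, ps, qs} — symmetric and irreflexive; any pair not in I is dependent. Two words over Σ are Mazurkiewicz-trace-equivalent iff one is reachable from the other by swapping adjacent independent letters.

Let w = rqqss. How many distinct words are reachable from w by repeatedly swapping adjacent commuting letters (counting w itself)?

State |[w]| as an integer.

6

drop 0:r onto floor
drop 1:q onto {0:r}
drop 2:q onto {1:q}
drop 3:s onto {0:r}
drop 4:s onto {3:s}
ground layer = {0:r}
drop-orders for the pieces not yet dropped (sum over which currently-grounded one goes next):
  1 to go: {2} 1  {4} 1
  2 to go: {1,2} 1  {2,4} 2  {3,4} 1
  3 to go: {1,2,4} 3  {2,3,4} 3
  if 0:r drops first: 6 orders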